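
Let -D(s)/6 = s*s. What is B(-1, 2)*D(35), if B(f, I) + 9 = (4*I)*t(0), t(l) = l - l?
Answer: 66150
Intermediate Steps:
t(l) = 0
D(s) = -6*s² (D(s) = -6*s*s = -6*s²)
B(f, I) = -9 (B(f, I) = -9 + (4*I)*0 = -9 + 0 = -9)
B(-1, 2)*D(35) = -(-54)*35² = -(-54)*1225 = -9*(-7350) = 66150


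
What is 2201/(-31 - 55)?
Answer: -2201/86 ≈ -25.593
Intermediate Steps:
2201/(-31 - 55) = 2201/(-86) = 2201*(-1/86) = -2201/86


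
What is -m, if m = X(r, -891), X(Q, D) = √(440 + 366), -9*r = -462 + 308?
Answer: -√806 ≈ -28.390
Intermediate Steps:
r = 154/9 (r = -(-462 + 308)/9 = -⅑*(-154) = 154/9 ≈ 17.111)
X(Q, D) = √806
m = √806 ≈ 28.390
-m = -√806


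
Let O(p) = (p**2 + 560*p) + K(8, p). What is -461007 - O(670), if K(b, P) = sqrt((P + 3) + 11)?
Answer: -1285107 - 6*sqrt(19) ≈ -1.2851e+6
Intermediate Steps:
K(b, P) = sqrt(14 + P) (K(b, P) = sqrt((3 + P) + 11) = sqrt(14 + P))
O(p) = p**2 + sqrt(14 + p) + 560*p (O(p) = (p**2 + 560*p) + sqrt(14 + p) = p**2 + sqrt(14 + p) + 560*p)
-461007 - O(670) = -461007 - (670**2 + sqrt(14 + 670) + 560*670) = -461007 - (448900 + sqrt(684) + 375200) = -461007 - (448900 + 6*sqrt(19) + 375200) = -461007 - (824100 + 6*sqrt(19)) = -461007 + (-824100 - 6*sqrt(19)) = -1285107 - 6*sqrt(19)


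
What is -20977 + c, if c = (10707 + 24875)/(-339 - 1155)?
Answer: -15687610/747 ≈ -21001.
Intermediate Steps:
c = -17791/747 (c = 35582/(-1494) = 35582*(-1/1494) = -17791/747 ≈ -23.817)
-20977 + c = -20977 - 17791/747 = -15687610/747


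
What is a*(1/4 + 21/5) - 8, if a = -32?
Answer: -752/5 ≈ -150.40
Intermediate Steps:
a*(1/4 + 21/5) - 8 = -32*(1/4 + 21/5) - 8 = -32*(1*(¼) + 21*(⅕)) - 8 = -32*(¼ + 21/5) - 8 = -32*89/20 - 8 = -712/5 - 8 = -752/5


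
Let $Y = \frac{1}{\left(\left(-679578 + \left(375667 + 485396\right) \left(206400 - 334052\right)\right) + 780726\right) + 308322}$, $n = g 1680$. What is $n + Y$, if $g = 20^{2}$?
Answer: $\frac{73863555095231999}{109916004606} \approx 6.72 \cdot 10^{5}$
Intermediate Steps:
$g = 400$
$n = 672000$ ($n = 400 \cdot 1680 = 672000$)
$Y = - \frac{1}{109916004606}$ ($Y = \frac{1}{\left(\left(-679578 + 861063 \left(-127652\right)\right) + 780726\right) + 308322} = \frac{1}{\left(\left(-679578 - 109916414076\right) + 780726\right) + 308322} = \frac{1}{\left(-109917093654 + 780726\right) + 308322} = \frac{1}{-109916312928 + 308322} = \frac{1}{-109916004606} = - \frac{1}{109916004606} \approx -9.0979 \cdot 10^{-12}$)
$n + Y = 672000 - \frac{1}{109916004606} = \frac{73863555095231999}{109916004606}$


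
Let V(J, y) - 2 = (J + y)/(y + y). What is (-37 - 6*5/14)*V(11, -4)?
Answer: -1233/28 ≈ -44.036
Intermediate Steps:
V(J, y) = 2 + (J + y)/(2*y) (V(J, y) = 2 + (J + y)/(y + y) = 2 + (J + y)/((2*y)) = 2 + (J + y)*(1/(2*y)) = 2 + (J + y)/(2*y))
(-37 - 6*5/14)*V(11, -4) = (-37 - 6*5/14)*((½)*(11 + 5*(-4))/(-4)) = (-37 - 30*1/14)*((½)*(-¼)*(11 - 20)) = (-37 - 15/7)*((½)*(-¼)*(-9)) = -274/7*9/8 = -1233/28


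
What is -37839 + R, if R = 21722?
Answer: -16117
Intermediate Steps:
-37839 + R = -37839 + 21722 = -16117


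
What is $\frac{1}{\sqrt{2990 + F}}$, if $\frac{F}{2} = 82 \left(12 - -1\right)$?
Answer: $\frac{\sqrt{5122}}{5122} \approx 0.013973$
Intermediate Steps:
$F = 2132$ ($F = 2 \cdot 82 \left(12 - -1\right) = 2 \cdot 82 \left(12 + 1\right) = 2 \cdot 82 \cdot 13 = 2 \cdot 1066 = 2132$)
$\frac{1}{\sqrt{2990 + F}} = \frac{1}{\sqrt{2990 + 2132}} = \frac{1}{\sqrt{5122}} = \frac{\sqrt{5122}}{5122}$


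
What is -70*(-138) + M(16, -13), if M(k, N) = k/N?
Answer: 125564/13 ≈ 9658.8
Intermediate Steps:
-70*(-138) + M(16, -13) = -70*(-138) + 16/(-13) = 9660 + 16*(-1/13) = 9660 - 16/13 = 125564/13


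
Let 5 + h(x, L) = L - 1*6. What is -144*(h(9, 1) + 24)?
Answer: -2016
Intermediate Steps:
h(x, L) = -11 + L (h(x, L) = -5 + (L - 1*6) = -5 + (L - 6) = -5 + (-6 + L) = -11 + L)
-144*(h(9, 1) + 24) = -144*((-11 + 1) + 24) = -144*(-10 + 24) = -144*14 = -2016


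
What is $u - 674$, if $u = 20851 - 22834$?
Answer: $-2657$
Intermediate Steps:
$u = -1983$
$u - 674 = -1983 - 674 = -2657$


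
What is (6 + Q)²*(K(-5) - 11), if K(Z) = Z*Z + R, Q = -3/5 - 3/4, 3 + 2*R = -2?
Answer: 198927/800 ≈ 248.66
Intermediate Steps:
R = -5/2 (R = -3/2 + (½)*(-2) = -3/2 - 1 = -5/2 ≈ -2.5000)
Q = -27/20 (Q = -3*⅕ - 3*¼ = -⅗ - ¾ = -27/20 ≈ -1.3500)
K(Z) = -5/2 + Z² (K(Z) = Z*Z - 5/2 = Z² - 5/2 = -5/2 + Z²)
(6 + Q)²*(K(-5) - 11) = (6 - 27/20)²*((-5/2 + (-5)²) - 11) = (93/20)²*((-5/2 + 25) - 11) = 8649*(45/2 - 11)/400 = (8649/400)*(23/2) = 198927/800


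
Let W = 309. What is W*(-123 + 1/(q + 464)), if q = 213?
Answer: -25730430/677 ≈ -38007.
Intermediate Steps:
W*(-123 + 1/(q + 464)) = 309*(-123 + 1/(213 + 464)) = 309*(-123 + 1/677) = 309*(-83270/677) = -25730430/677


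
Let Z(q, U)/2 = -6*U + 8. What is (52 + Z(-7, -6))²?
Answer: 19600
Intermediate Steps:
Z(q, U) = 16 - 12*U (Z(q, U) = 2*(-6*U + 8) = 2*(8 - 6*U) = 16 - 12*U)
(52 + Z(-7, -6))² = (52 + (16 - 12*(-6)))² = (52 + (16 + 72))² = (52 + 88)² = 140² = 19600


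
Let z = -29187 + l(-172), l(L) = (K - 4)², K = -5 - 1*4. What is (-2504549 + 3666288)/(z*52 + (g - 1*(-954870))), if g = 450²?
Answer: -1161739/351566 ≈ -3.3045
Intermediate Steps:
g = 202500
K = -9 (K = -5 - 4 = -9)
l(L) = 169 (l(L) = (-9 - 4)² = (-13)² = 169)
z = -29018 (z = -29187 + 169 = -29018)
(-2504549 + 3666288)/(z*52 + (g - 1*(-954870))) = (-2504549 + 3666288)/(-29018*52 + (202500 - 1*(-954870))) = 1161739/(-1508936 + (202500 + 954870)) = 1161739/(-1508936 + 1157370) = 1161739/(-351566) = 1161739*(-1/351566) = -1161739/351566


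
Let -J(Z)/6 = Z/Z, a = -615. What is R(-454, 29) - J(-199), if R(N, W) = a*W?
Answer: -17829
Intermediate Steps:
R(N, W) = -615*W
J(Z) = -6 (J(Z) = -6*Z/Z = -6*1 = -6)
R(-454, 29) - J(-199) = -615*29 - 1*(-6) = -17835 + 6 = -17829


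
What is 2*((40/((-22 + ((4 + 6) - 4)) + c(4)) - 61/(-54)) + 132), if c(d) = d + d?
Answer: 6919/27 ≈ 256.26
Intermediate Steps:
c(d) = 2*d
2*((40/((-22 + ((4 + 6) - 4)) + c(4)) - 61/(-54)) + 132) = 2*((40/((-22 + ((4 + 6) - 4)) + 2*4) - 61/(-54)) + 132) = 2*((40/((-22 + (10 - 4)) + 8) - 61*(-1/54)) + 132) = 2*((40/((-22 + 6) + 8) + 61/54) + 132) = 2*((40/(-16 + 8) + 61/54) + 132) = 2*((40/(-8) + 61/54) + 132) = 2*((40*(-⅛) + 61/54) + 132) = 2*((-5 + 61/54) + 132) = 2*(-209/54 + 132) = 2*(6919/54) = 6919/27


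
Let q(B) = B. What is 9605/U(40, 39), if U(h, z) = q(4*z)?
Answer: 9605/156 ≈ 61.570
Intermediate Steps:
U(h, z) = 4*z
9605/U(40, 39) = 9605/((4*39)) = 9605/156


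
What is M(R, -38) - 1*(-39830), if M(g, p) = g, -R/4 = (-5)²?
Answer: 39730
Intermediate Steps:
R = -100 (R = -4*(-5)² = -4*25 = -100)
M(R, -38) - 1*(-39830) = -100 - 1*(-39830) = -100 + 39830 = 39730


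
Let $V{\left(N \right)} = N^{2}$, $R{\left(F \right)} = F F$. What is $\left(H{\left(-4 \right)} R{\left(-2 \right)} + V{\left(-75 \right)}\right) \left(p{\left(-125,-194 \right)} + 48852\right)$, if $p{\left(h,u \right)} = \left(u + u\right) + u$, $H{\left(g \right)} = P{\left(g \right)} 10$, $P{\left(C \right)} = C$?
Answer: $263795550$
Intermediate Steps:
$R{\left(F \right)} = F^{2}$
$H{\left(g \right)} = 10 g$ ($H{\left(g \right)} = g 10 = 10 g$)
$p{\left(h,u \right)} = 3 u$ ($p{\left(h,u \right)} = 2 u + u = 3 u$)
$\left(H{\left(-4 \right)} R{\left(-2 \right)} + V{\left(-75 \right)}\right) \left(p{\left(-125,-194 \right)} + 48852\right) = \left(10 \left(-4\right) \left(-2\right)^{2} + \left(-75\right)^{2}\right) \left(3 \left(-194\right) + 48852\right) = \left(\left(-40\right) 4 + 5625\right) \left(-582 + 48852\right) = \left(-160 + 5625\right) 48270 = 5465 \cdot 48270 = 263795550$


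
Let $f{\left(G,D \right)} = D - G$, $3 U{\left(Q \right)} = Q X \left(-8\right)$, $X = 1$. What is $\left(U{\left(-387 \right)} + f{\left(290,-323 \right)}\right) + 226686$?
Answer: $227105$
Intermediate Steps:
$U{\left(Q \right)} = - \frac{8 Q}{3}$ ($U{\left(Q \right)} = \frac{Q 1 \left(-8\right)}{3} = \frac{Q \left(-8\right)}{3} = \frac{\left(-8\right) Q}{3} = - \frac{8 Q}{3}$)
$\left(U{\left(-387 \right)} + f{\left(290,-323 \right)}\right) + 226686 = \left(\left(- \frac{8}{3}\right) \left(-387\right) - 613\right) + 226686 = \left(1032 - 613\right) + 226686 = 419 + 226686 = 227105$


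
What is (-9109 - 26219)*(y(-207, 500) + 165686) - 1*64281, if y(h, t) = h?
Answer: -5846106393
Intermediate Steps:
(-9109 - 26219)*(y(-207, 500) + 165686) - 1*64281 = (-9109 - 26219)*(-207 + 165686) - 1*64281 = -35328*165479 - 64281 = -5846042112 - 64281 = -5846106393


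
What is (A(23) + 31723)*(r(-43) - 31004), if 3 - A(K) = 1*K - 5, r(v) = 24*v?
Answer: -1015797488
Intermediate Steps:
A(K) = 8 - K (A(K) = 3 - (1*K - 5) = 3 - (K - 5) = 3 - (-5 + K) = 3 + (5 - K) = 8 - K)
(A(23) + 31723)*(r(-43) - 31004) = ((8 - 1*23) + 31723)*(24*(-43) - 31004) = ((8 - 23) + 31723)*(-1032 - 31004) = (-15 + 31723)*(-32036) = 31708*(-32036) = -1015797488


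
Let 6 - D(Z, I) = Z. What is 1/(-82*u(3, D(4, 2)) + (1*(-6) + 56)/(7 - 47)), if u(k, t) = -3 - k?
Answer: 4/1963 ≈ 0.0020377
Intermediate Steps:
D(Z, I) = 6 - Z
1/(-82*u(3, D(4, 2)) + (1*(-6) + 56)/(7 - 47)) = 1/(-82*(-3 - 1*3) + (1*(-6) + 56)/(7 - 47)) = 1/(-82*(-3 - 3) + (-6 + 56)/(-40)) = 1/(-82*(-6) + 50*(-1/40)) = 1/(492 - 5/4) = 1/(1963/4) = 4/1963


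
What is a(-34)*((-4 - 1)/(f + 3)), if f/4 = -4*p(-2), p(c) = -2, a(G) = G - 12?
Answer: 46/7 ≈ 6.5714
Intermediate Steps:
a(G) = -12 + G
f = 32 (f = 4*(-4*(-2)) = 4*8 = 32)
a(-34)*((-4 - 1)/(f + 3)) = (-12 - 34)*((-4 - 1)/(32 + 3)) = -(-230)/35 = -46*(-1/7) = 46/7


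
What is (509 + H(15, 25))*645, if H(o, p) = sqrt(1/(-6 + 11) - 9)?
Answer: 328305 + 258*I*sqrt(55) ≈ 3.2831e+5 + 1913.4*I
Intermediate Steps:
H(o, p) = 2*I*sqrt(55)/5 (H(o, p) = sqrt(1/5 - 9) = sqrt(-44/5) = 2*I*sqrt(55)/5)
(509 + H(15, 25))*645 = (509 + 2*I*sqrt(55)/5)*645 = 328305 + 258*I*sqrt(55)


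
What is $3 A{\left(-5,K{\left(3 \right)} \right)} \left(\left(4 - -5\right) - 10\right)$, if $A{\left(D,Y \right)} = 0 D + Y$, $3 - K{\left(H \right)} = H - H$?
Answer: $-9$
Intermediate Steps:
$K{\left(H \right)} = 3$ ($K{\left(H \right)} = 3 - \left(H - H\right) = 3 - 0 = 3 + 0 = 3$)
$A{\left(D,Y \right)} = Y$ ($A{\left(D,Y \right)} = 0 + Y = Y$)
$3 A{\left(-5,K{\left(3 \right)} \right)} \left(\left(4 - -5\right) - 10\right) = 3 \cdot 3 \left(\left(4 - -5\right) - 10\right) = 9 \left(\left(4 + 5\right) - 10\right) = 9 \left(9 - 10\right) = 9 \left(-1\right) = -9$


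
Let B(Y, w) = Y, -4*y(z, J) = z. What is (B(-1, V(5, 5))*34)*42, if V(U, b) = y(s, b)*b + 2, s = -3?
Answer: -1428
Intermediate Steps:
y(z, J) = -z/4
V(U, b) = 2 + 3*b/4 (V(U, b) = (-1/4*(-3))*b + 2 = 3*b/4 + 2 = 2 + 3*b/4)
(B(-1, V(5, 5))*34)*42 = -1*34*42 = -34*42 = -1428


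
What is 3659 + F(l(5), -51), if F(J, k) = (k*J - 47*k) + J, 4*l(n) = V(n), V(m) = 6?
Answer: 5981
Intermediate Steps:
l(n) = 3/2 (l(n) = (1/4)*6 = 3/2)
F(J, k) = J - 47*k + J*k (F(J, k) = (J*k - 47*k) + J = (-47*k + J*k) + J = J - 47*k + J*k)
3659 + F(l(5), -51) = 3659 + (3/2 - 47*(-51) + (3/2)*(-51)) = 3659 + (3/2 + 2397 - 153/2) = 3659 + 2322 = 5981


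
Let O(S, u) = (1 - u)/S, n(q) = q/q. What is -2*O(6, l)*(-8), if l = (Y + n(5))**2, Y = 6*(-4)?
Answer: -1408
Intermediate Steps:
n(q) = 1
Y = -24
l = 529 (l = (-24 + 1)**2 = (-23)**2 = 529)
O(S, u) = (1 - u)/S
-2*O(6, l)*(-8) = -2*(1 - 1*529)/6*(-8) = -(1 - 529)/3*(-8) = -(-528)/3*(-8) = -2*(-88)*(-8) = 176*(-8) = -1408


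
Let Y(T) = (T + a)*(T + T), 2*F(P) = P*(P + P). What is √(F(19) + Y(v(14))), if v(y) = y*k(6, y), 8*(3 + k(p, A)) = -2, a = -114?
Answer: √59502/2 ≈ 121.97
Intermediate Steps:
k(p, A) = -13/4 (k(p, A) = -3 + (⅛)*(-2) = -3 - ¼ = -13/4)
v(y) = -13*y/4 (v(y) = y*(-13/4) = -13*y/4)
F(P) = P² (F(P) = (P*(P + P))/2 = (P*(2*P))/2 = (2*P²)/2 = P²)
Y(T) = 2*T*(-114 + T) (Y(T) = (T - 114)*(T + T) = (-114 + T)*(2*T) = 2*T*(-114 + T))
√(F(19) + Y(v(14))) = √(19² + 2*(-13/4*14)*(-114 - 13/4*14)) = √(361 + 2*(-91/2)*(-114 - 91/2)) = √(361 + 2*(-91/2)*(-319/2)) = √(361 + 29029/2) = √(29751/2) = √59502/2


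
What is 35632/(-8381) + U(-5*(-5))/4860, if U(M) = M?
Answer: -2034847/479196 ≈ -4.2464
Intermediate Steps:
35632/(-8381) + U(-5*(-5))/4860 = 35632/(-8381) - 5*(-5)/4860 = 35632*(-1/8381) + 25*(1/4860) = -2096/493 + 5/972 = -2034847/479196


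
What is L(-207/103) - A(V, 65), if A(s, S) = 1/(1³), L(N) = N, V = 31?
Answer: -310/103 ≈ -3.0097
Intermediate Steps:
A(s, S) = 1 (A(s, S) = 1/1 = 1)
L(-207/103) - A(V, 65) = -207/103 - 1*1 = -207*1/103 - 1 = -207/103 - 1 = -310/103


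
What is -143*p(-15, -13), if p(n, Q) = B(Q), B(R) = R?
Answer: 1859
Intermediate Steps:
p(n, Q) = Q
-143*p(-15, -13) = -143*(-13) = 1859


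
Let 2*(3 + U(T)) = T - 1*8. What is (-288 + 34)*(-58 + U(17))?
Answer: 14351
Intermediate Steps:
U(T) = -7 + T/2 (U(T) = -3 + (T - 1*8)/2 = -3 + (T - 8)/2 = -3 + (-8 + T)/2 = -3 + (-4 + T/2) = -7 + T/2)
(-288 + 34)*(-58 + U(17)) = (-288 + 34)*(-58 + (-7 + (½)*17)) = -254*(-58 + (-7 + 17/2)) = -254*(-58 + 3/2) = -254*(-113/2) = 14351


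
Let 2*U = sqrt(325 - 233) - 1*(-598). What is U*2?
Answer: 598 + 2*sqrt(23) ≈ 607.59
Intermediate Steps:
U = 299 + sqrt(23) (U = (sqrt(325 - 233) - 1*(-598))/2 = (sqrt(92) + 598)/2 = (2*sqrt(23) + 598)/2 = (598 + 2*sqrt(23))/2 = 299 + sqrt(23) ≈ 303.80)
U*2 = (299 + sqrt(23))*2 = 598 + 2*sqrt(23)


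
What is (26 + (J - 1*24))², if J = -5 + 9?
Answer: 36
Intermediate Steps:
J = 4
(26 + (J - 1*24))² = (26 + (4 - 1*24))² = (26 + (4 - 24))² = (26 - 20)² = 6² = 36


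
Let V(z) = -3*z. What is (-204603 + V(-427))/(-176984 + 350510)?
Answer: -33887/28921 ≈ -1.1717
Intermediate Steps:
(-204603 + V(-427))/(-176984 + 350510) = (-204603 - 3*(-427))/(-176984 + 350510) = (-204603 + 1281)/173526 = -203322*1/173526 = -33887/28921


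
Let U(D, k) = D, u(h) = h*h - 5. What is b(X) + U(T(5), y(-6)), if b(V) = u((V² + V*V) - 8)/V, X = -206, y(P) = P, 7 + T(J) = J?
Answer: -7201898903/206 ≈ -3.4961e+7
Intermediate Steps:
T(J) = -7 + J
u(h) = -5 + h² (u(h) = h² - 5 = -5 + h²)
b(V) = (-5 + (-8 + 2*V²)²)/V (b(V) = (-5 + ((V² + V*V) - 8)²)/V = (-5 + ((V² + V²) - 8)²)/V = (-5 + (2*V² - 8)²)/V = (-5 + (-8 + 2*V²)²)/V)
b(X) + U(T(5), y(-6)) = (-5 + 4*(-4 + (-206)²)²)/(-206) + (-7 + 5) = -(-5 + 4*(-4 + 42436)²)/206 - 2 = -(-5 + 4*42432²)/206 - 2 = -(-5 + 4*1800474624)/206 - 2 = -(-5 + 7201898496)/206 - 2 = -1/206*7201898491 - 2 = -7201898491/206 - 2 = -7201898903/206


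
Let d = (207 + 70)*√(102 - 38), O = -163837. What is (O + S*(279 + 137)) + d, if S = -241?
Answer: -261877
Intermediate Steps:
d = 2216 (d = 277*√64 = 277*8 = 2216)
(O + S*(279 + 137)) + d = (-163837 - 241*(279 + 137)) + 2216 = (-163837 - 241*416) + 2216 = (-163837 - 100256) + 2216 = -264093 + 2216 = -261877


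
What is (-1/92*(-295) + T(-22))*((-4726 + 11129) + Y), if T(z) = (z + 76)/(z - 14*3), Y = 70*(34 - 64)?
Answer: 7482917/736 ≈ 10167.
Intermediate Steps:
Y = -2100 (Y = 70*(-30) = -2100)
T(z) = (76 + z)/(-42 + z) (T(z) = (76 + z)/(z - 42) = (76 + z)/(-42 + z))
(-1/92*(-295) + T(-22))*((-4726 + 11129) + Y) = (-1/92*(-295) + (76 - 22)/(-42 - 22))*((-4726 + 11129) - 2100) = (-1*1/92*(-295) + 54/(-64))*(6403 - 2100) = (-1/92*(-295) - 1/64*54)*4303 = (295/92 - 27/32)*4303 = (1739/736)*4303 = 7482917/736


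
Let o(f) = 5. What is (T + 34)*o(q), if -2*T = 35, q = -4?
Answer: 165/2 ≈ 82.500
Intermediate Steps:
T = -35/2 (T = -1/2*35 = -35/2 ≈ -17.500)
(T + 34)*o(q) = (-35/2 + 34)*5 = (33/2)*5 = 165/2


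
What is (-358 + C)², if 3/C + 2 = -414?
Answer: 22180442761/173056 ≈ 1.2817e+5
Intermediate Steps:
C = -3/416 (C = 3/(-2 - 414) = 3/(-416) = 3*(-1/416) = -3/416 ≈ -0.0072115)
(-358 + C)² = (-358 - 3/416)² = (-148931/416)² = 22180442761/173056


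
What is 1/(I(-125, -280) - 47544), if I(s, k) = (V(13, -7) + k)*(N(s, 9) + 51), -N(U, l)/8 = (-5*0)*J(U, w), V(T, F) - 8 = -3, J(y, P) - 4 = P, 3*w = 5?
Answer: -1/61569 ≈ -1.6242e-5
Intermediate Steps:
w = 5/3 (w = (⅓)*5 = 5/3 ≈ 1.6667)
J(y, P) = 4 + P
V(T, F) = 5 (V(T, F) = 8 - 3 = 5)
N(U, l) = 0 (N(U, l) = -8*(-5*0)*(4 + 5/3) = -0*17/3 = -8*0 = 0)
I(s, k) = 255 + 51*k (I(s, k) = (5 + k)*(0 + 51) = (5 + k)*51 = 255 + 51*k)
1/(I(-125, -280) - 47544) = 1/((255 + 51*(-280)) - 47544) = 1/((255 - 14280) - 47544) = 1/(-14025 - 47544) = 1/(-61569) = -1/61569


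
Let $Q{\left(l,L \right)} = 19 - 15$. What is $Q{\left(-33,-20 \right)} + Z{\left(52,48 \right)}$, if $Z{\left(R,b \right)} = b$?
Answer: $52$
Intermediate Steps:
$Q{\left(l,L \right)} = 4$
$Q{\left(-33,-20 \right)} + Z{\left(52,48 \right)} = 4 + 48 = 52$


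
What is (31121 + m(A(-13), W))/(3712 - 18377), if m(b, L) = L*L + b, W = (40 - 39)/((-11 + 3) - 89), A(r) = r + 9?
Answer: -292779854/137982985 ≈ -2.1219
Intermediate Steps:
A(r) = 9 + r
W = -1/97 (W = 1/(-8 - 89) = 1/(-97) = 1*(-1/97) = -1/97 ≈ -0.010309)
m(b, L) = b + L² (m(b, L) = L² + b = b + L²)
(31121 + m(A(-13), W))/(3712 - 18377) = (31121 + ((9 - 13) + (-1/97)²))/(3712 - 18377) = (31121 + (-4 + 1/9409))/(-14665) = (31121 - 37635/9409)*(-1/14665) = (292779854/9409)*(-1/14665) = -292779854/137982985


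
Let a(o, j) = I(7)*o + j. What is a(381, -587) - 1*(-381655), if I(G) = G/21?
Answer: 381195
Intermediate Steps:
I(G) = G/21 (I(G) = G*(1/21) = G/21)
a(o, j) = j + o/3 (a(o, j) = ((1/21)*7)*o + j = o/3 + j = j + o/3)
a(381, -587) - 1*(-381655) = (-587 + (⅓)*381) - 1*(-381655) = (-587 + 127) + 381655 = -460 + 381655 = 381195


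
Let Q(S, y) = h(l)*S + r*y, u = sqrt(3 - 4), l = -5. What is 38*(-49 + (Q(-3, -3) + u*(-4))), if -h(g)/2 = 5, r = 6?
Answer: -1406 - 152*I ≈ -1406.0 - 152.0*I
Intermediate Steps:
h(g) = -10 (h(g) = -2*5 = -10)
u = I (u = sqrt(-1) = I ≈ 1.0*I)
Q(S, y) = -10*S + 6*y
38*(-49 + (Q(-3, -3) + u*(-4))) = 38*(-49 + ((-10*(-3) + 6*(-3)) + I*(-4))) = 38*(-49 + ((30 - 18) - 4*I)) = 38*(-49 + (12 - 4*I)) = 38*(-37 - 4*I) = -1406 - 152*I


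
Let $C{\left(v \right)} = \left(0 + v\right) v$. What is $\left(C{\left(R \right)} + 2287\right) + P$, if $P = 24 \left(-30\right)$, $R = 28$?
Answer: $2351$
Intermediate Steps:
$C{\left(v \right)} = v^{2}$ ($C{\left(v \right)} = v v = v^{2}$)
$P = -720$
$\left(C{\left(R \right)} + 2287\right) + P = \left(28^{2} + 2287\right) - 720 = \left(784 + 2287\right) - 720 = 3071 - 720 = 2351$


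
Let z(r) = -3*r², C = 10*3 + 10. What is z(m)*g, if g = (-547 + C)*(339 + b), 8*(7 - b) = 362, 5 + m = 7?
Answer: 1829763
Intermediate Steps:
m = 2 (m = -5 + 7 = 2)
b = -153/4 (b = 7 - ⅛*362 = 7 - 181/4 = -153/4 ≈ -38.250)
C = 40 (C = 30 + 10 = 40)
g = -609921/4 (g = (-547 + 40)*(339 - 153/4) = -507*1203/4 = -609921/4 ≈ -1.5248e+5)
z(m)*g = -3*2²*(-609921/4) = -3*4*(-609921/4) = -12*(-609921/4) = 1829763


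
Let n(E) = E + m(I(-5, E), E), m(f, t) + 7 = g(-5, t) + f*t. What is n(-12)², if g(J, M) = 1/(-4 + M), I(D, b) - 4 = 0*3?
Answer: 1151329/256 ≈ 4497.4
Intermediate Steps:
I(D, b) = 4 (I(D, b) = 4 + 0*3 = 4 + 0 = 4)
m(f, t) = -7 + 1/(-4 + t) + f*t (m(f, t) = -7 + (1/(-4 + t) + f*t) = -7 + 1/(-4 + t) + f*t)
n(E) = E + (1 + (-7 + 4*E)*(-4 + E))/(-4 + E)
n(-12)² = ((1 + (-7 + 5*(-12))*(-4 - 12))/(-4 - 12))² = ((1 + (-7 - 60)*(-16))/(-16))² = (-(1 - 67*(-16))/16)² = (-(1 + 1072)/16)² = (-1/16*1073)² = (-1073/16)² = 1151329/256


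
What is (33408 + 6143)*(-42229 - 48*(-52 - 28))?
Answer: -1518323339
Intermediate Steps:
(33408 + 6143)*(-42229 - 48*(-52 - 28)) = 39551*(-42229 - 48*(-80)) = 39551*(-42229 + 3840) = 39551*(-38389) = -1518323339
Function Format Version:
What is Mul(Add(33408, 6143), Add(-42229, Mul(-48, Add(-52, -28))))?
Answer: -1518323339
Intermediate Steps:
Mul(Add(33408, 6143), Add(-42229, Mul(-48, Add(-52, -28)))) = Mul(39551, Add(-42229, Mul(-48, -80))) = Mul(39551, Add(-42229, 3840)) = Mul(39551, -38389) = -1518323339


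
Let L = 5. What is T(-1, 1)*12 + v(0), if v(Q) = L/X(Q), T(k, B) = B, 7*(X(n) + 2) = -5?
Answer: 193/19 ≈ 10.158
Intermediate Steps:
X(n) = -19/7 (X(n) = -2 + (⅐)*(-5) = -2 - 5/7 = -19/7)
v(Q) = -35/19 (v(Q) = 5/(-19/7) = 5*(-7/19) = -35/19)
T(-1, 1)*12 + v(0) = 1*12 - 35/19 = 12 - 35/19 = 193/19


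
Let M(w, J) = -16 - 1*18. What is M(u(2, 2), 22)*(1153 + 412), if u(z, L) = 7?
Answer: -53210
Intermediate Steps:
M(w, J) = -34 (M(w, J) = -16 - 18 = -34)
M(u(2, 2), 22)*(1153 + 412) = -34*(1153 + 412) = -34*1565 = -53210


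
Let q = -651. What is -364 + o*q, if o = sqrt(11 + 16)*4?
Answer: -364 - 7812*sqrt(3) ≈ -13895.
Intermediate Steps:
o = 12*sqrt(3) (o = sqrt(27)*4 = (3*sqrt(3))*4 = 12*sqrt(3) ≈ 20.785)
-364 + o*q = -364 + (12*sqrt(3))*(-651) = -364 - 7812*sqrt(3)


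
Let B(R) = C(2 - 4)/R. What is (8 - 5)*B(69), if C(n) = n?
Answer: -2/23 ≈ -0.086957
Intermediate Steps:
B(R) = -2/R (B(R) = (2 - 4)/R = -2/R)
(8 - 5)*B(69) = (8 - 5)*(-2/69) = 3*(-2*1/69) = 3*(-2/69) = -2/23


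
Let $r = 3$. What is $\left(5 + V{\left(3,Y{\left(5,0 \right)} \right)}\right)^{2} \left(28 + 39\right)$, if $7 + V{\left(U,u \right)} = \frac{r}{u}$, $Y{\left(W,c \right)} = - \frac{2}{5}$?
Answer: $\frac{24187}{4} \approx 6046.8$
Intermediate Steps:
$Y{\left(W,c \right)} = - \frac{2}{5}$ ($Y{\left(W,c \right)} = \left(-2\right) \frac{1}{5} = - \frac{2}{5}$)
$V{\left(U,u \right)} = -7 + \frac{3}{u}$
$\left(5 + V{\left(3,Y{\left(5,0 \right)} \right)}\right)^{2} \left(28 + 39\right) = \left(5 + \left(-7 + \frac{3}{- \frac{2}{5}}\right)\right)^{2} \left(28 + 39\right) = \left(5 + \left(-7 + 3 \left(- \frac{5}{2}\right)\right)\right)^{2} \cdot 67 = \left(5 - \frac{29}{2}\right)^{2} \cdot 67 = \left(- \frac{19}{2}\right)^{2} \cdot 67 = \frac{361}{4} \cdot 67 = \frac{24187}{4}$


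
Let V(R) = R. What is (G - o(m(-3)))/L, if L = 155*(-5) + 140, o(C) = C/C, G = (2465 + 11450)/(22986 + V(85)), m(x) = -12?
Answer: 9156/14650085 ≈ 0.00062498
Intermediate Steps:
G = 13915/23071 (G = (2465 + 11450)/(22986 + 85) = 13915/23071 ≈ 0.60314)
o(C) = 1
L = -635 (L = -775 + 140 = -635)
(G - o(m(-3)))/L = (13915/23071 - 1*1)/(-635) = (13915/23071 - 1)*(-1/635) = -9156/23071*(-1/635) = 9156/14650085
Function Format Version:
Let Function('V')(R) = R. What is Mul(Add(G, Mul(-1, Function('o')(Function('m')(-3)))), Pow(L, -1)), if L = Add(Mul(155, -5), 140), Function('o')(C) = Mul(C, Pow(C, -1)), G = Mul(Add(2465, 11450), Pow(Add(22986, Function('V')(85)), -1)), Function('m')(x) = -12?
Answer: Rational(9156, 14650085) ≈ 0.00062498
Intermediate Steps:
G = Rational(13915, 23071) (G = Mul(Add(2465, 11450), Pow(Add(22986, 85), -1)) = Mul(13915, Pow(23071, -1)) = Mul(13915, Rational(1, 23071)) = Rational(13915, 23071) ≈ 0.60314)
Function('o')(C) = 1
L = -635 (L = Add(-775, 140) = -635)
Mul(Add(G, Mul(-1, Function('o')(Function('m')(-3)))), Pow(L, -1)) = Mul(Add(Rational(13915, 23071), Mul(-1, 1)), Pow(-635, -1)) = Mul(Add(Rational(13915, 23071), -1), Rational(-1, 635)) = Mul(Rational(-9156, 23071), Rational(-1, 635)) = Rational(9156, 14650085)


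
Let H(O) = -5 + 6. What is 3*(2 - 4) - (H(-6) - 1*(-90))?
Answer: -97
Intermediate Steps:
H(O) = 1
3*(2 - 4) - (H(-6) - 1*(-90)) = 3*(2 - 4) - (1 - 1*(-90)) = 3*(-2) - (1 + 90) = -6 - 1*91 = -6 - 91 = -97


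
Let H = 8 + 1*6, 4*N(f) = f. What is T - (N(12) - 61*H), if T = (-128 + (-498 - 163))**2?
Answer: 623372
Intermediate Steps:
N(f) = f/4
H = 14 (H = 8 + 6 = 14)
T = 622521 (T = (-128 - 661)**2 = (-789)**2 = 622521)
T - (N(12) - 61*H) = 622521 - ((1/4)*12 - 61*14) = 622521 - (3 - 854) = 622521 - 1*(-851) = 622521 + 851 = 623372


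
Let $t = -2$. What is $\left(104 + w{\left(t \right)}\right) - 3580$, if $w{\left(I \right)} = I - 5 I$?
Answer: $-3468$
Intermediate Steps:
$w{\left(I \right)} = - 4 I$
$\left(104 + w{\left(t \right)}\right) - 3580 = \left(104 - -8\right) - 3580 = \left(104 + 8\right) - 3580 = 112 - 3580 = -3468$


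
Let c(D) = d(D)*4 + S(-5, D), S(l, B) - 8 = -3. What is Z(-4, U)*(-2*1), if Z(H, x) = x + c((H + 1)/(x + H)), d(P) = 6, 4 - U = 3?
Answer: -60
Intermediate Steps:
U = 1 (U = 4 - 1*3 = 4 - 3 = 1)
S(l, B) = 5 (S(l, B) = 8 - 3 = 5)
c(D) = 29 (c(D) = 6*4 + 5 = 24 + 5 = 29)
Z(H, x) = 29 + x (Z(H, x) = x + 29 = 29 + x)
Z(-4, U)*(-2*1) = (29 + 1)*(-2*1) = 30*(-2) = -60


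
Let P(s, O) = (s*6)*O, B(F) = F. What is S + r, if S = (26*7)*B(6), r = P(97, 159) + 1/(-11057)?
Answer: 1035266909/11057 ≈ 93630.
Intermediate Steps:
P(s, O) = 6*O*s (P(s, O) = (6*s)*O = 6*O*s)
r = 1023192665/11057 (r = 6*159*97 + 1/(-11057) = 92538 - 1/11057 = 1023192665/11057 ≈ 92538.)
S = 1092 (S = (26*7)*6 = 182*6 = 1092)
S + r = 1092 + 1023192665/11057 = 1035266909/11057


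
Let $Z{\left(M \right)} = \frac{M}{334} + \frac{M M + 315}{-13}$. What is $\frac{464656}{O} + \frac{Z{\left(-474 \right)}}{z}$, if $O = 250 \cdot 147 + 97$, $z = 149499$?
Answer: $\frac{3831416650622}{306644824017} \approx 12.495$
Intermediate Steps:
$Z{\left(M \right)} = - \frac{315}{13} - \frac{M^{2}}{13} + \frac{M}{334}$ ($Z{\left(M \right)} = M \frac{1}{334} + \left(M^{2} + 315\right) \left(- \frac{1}{13}\right) = \frac{M}{334} + \left(315 + M^{2}\right) \left(- \frac{1}{13}\right) = \frac{M}{334} - \left(\frac{315}{13} + \frac{M^{2}}{13}\right) = - \frac{315}{13} - \frac{M^{2}}{13} + \frac{M}{334}$)
$O = 36847$ ($O = 36750 + 97 = 36847$)
$\frac{464656}{O} + \frac{Z{\left(-474 \right)}}{z} = \frac{464656}{36847} + \frac{- \frac{315}{13} - \frac{\left(-474\right)^{2}}{13} + \frac{1}{334} \left(-474\right)}{149499} = 464656 \cdot \frac{1}{36847} + \left(- \frac{315}{13} - \frac{224676}{13} - \frac{237}{167}\right) \frac{1}{149499} = \frac{464656}{36847} + \left(- \frac{315}{13} - \frac{224676}{13} - \frac{237}{167}\right) \frac{1}{149499} = \frac{464656}{36847} - \frac{963502}{8322111} = \frac{3831416650622}{306644824017}$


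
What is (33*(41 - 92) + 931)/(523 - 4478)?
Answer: 752/3955 ≈ 0.19014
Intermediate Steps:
(33*(41 - 92) + 931)/(523 - 4478) = (33*(-51) + 931)/(-3955) = (-1683 + 931)*(-1/3955) = -752*(-1/3955) = 752/3955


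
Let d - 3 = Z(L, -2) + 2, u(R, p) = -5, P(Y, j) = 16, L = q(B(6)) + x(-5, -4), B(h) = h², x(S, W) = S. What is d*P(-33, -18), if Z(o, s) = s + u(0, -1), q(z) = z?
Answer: -32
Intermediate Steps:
L = 31 (L = 6² - 5 = 36 - 5 = 31)
Z(o, s) = -5 + s (Z(o, s) = s - 5 = -5 + s)
d = -2 (d = 3 + ((-5 - 2) + 2) = 3 + (-7 + 2) = 3 - 5 = -2)
d*P(-33, -18) = -2*16 = -32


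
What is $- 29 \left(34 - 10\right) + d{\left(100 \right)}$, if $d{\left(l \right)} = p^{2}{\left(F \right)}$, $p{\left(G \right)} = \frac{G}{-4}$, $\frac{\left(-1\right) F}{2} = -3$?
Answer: $- \frac{2775}{4} \approx -693.75$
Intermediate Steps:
$F = 6$ ($F = \left(-2\right) \left(-3\right) = 6$)
$p{\left(G \right)} = - \frac{G}{4}$ ($p{\left(G \right)} = G \left(- \frac{1}{4}\right) = - \frac{G}{4}$)
$d{\left(l \right)} = \frac{9}{4}$ ($d{\left(l \right)} = \left(\left(- \frac{1}{4}\right) 6\right)^{2} = \left(- \frac{3}{2}\right)^{2} = \frac{9}{4}$)
$- 29 \left(34 - 10\right) + d{\left(100 \right)} = - 29 \left(34 - 10\right) + \frac{9}{4} = \left(-29\right) 24 + \frac{9}{4} = -696 + \frac{9}{4} = - \frac{2775}{4}$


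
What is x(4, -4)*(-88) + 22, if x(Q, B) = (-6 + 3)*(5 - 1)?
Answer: 1078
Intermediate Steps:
x(Q, B) = -12 (x(Q, B) = -3*4 = -12)
x(4, -4)*(-88) + 22 = -12*(-88) + 22 = 1056 + 22 = 1078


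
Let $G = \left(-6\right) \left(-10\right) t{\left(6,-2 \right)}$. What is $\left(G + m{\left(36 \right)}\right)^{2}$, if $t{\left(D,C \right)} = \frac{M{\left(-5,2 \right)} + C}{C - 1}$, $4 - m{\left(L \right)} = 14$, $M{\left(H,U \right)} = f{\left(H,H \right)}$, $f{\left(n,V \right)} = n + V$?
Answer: $52900$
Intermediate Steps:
$f{\left(n,V \right)} = V + n$
$M{\left(H,U \right)} = 2 H$ ($M{\left(H,U \right)} = H + H = 2 H$)
$m{\left(L \right)} = -10$ ($m{\left(L \right)} = 4 - 14 = -10$)
$t{\left(D,C \right)} = \frac{-10 + C}{-1 + C}$ ($t{\left(D,C \right)} = \frac{2 \left(-5\right) + C}{C - 1} = \frac{-10 + C}{-1 + C}$)
$G = 240$ ($G = \left(-6\right) \left(-10\right) \frac{-10 - 2}{-1 - 2} = 60 \frac{1}{-3} \left(-12\right) = 60 \left(\left(- \frac{1}{3}\right) \left(-12\right)\right) = 60 \cdot 4 = 240$)
$\left(G + m{\left(36 \right)}\right)^{2} = \left(240 - 10\right)^{2} = 230^{2} = 52900$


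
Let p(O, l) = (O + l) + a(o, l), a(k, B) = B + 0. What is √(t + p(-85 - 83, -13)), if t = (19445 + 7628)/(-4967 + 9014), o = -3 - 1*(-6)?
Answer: I*√3067808115/4047 ≈ 13.686*I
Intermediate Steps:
o = 3 (o = -3 + 6 = 3)
a(k, B) = B
t = 27073/4047 ≈ 6.6896
p(O, l) = O + 2*l (p(O, l) = (O + l) + l = O + 2*l)
√(t + p(-85 - 83, -13)) = √(27073/4047 + ((-85 - 83) + 2*(-13))) = √(27073/4047 + (-168 - 26)) = √(27073/4047 - 194) = √(-758045/4047) = I*√3067808115/4047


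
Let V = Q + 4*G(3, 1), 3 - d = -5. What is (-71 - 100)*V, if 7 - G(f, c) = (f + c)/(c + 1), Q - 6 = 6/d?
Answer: -18297/4 ≈ -4574.3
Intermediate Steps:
d = 8 (d = 3 - 1*(-5) = 3 + 5 = 8)
Q = 27/4 (Q = 6 + 6/8 = 6 + 6*(1/8) = 6 + 3/4 = 27/4 ≈ 6.7500)
G(f, c) = 7 - (c + f)/(1 + c) (G(f, c) = 7 - (f + c)/(c + 1) = 7 - (c + f)/(1 + c))
V = 107/4 (V = 27/4 + 4*((7 - 1*3 + 6*1)/(1 + 1)) = 27/4 + 4*((7 - 3 + 6)/2) = 27/4 + 4*((1/2)*10) = 27/4 + 4*5 = 27/4 + 20 = 107/4 ≈ 26.750)
(-71 - 100)*V = (-71 - 100)*(107/4) = -171*107/4 = -18297/4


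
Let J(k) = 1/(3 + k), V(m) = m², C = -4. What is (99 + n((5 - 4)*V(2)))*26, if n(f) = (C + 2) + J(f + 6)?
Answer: 2524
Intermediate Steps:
n(f) = -2 + 1/(9 + f) (n(f) = (-4 + 2) + 1/(3 + (f + 6)) = -2 + 1/(3 + (6 + f)) = -2 + 1/(9 + f))
(99 + n((5 - 4)*V(2)))*26 = (99 + (-17 - 2*(5 - 4)*2²)/(9 + (5 - 4)*2²))*26 = (99 + (-17 - 2*4)/(9 + 1*4))*26 = (99 + (-17 - 2*4)/(9 + 4))*26 = (99 + (-17 - 8)/13)*26 = (99 + (1/13)*(-25))*26 = (99 - 25/13)*26 = (1262/13)*26 = 2524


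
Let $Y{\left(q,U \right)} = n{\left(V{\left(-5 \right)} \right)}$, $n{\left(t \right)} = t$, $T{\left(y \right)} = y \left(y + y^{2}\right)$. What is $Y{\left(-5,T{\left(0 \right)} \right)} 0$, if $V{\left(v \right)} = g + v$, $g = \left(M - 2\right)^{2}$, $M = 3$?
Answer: $0$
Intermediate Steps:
$g = 1$ ($g = \left(3 - 2\right)^{2} = 1^{2} = 1$)
$V{\left(v \right)} = 1 + v$
$Y{\left(q,U \right)} = -4$ ($Y{\left(q,U \right)} = 1 - 5 = -4$)
$Y{\left(-5,T{\left(0 \right)} \right)} 0 = \left(-4\right) 0 = 0$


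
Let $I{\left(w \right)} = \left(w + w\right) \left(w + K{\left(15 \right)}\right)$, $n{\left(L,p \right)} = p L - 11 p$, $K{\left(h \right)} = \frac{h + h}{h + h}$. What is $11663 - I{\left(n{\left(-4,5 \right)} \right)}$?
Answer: $563$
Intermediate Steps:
$K{\left(h \right)} = 1$ ($K{\left(h \right)} = \frac{2 h}{2 h} = 2 h \frac{1}{2 h} = 1$)
$n{\left(L,p \right)} = - 11 p + L p$ ($n{\left(L,p \right)} = L p - 11 p = - 11 p + L p$)
$I{\left(w \right)} = 2 w \left(1 + w\right)$ ($I{\left(w \right)} = \left(w + w\right) \left(w + 1\right) = 2 w \left(1 + w\right)$)
$11663 - I{\left(n{\left(-4,5 \right)} \right)} = 11663 - 2 \cdot 5 \left(-11 - 4\right) \left(1 + 5 \left(-11 - 4\right)\right) = 11663 - 2 \cdot 5 \left(-15\right) \left(1 + 5 \left(-15\right)\right) = 11663 - 2 \left(-75\right) \left(1 - 75\right) = 11663 - 2 \left(-75\right) \left(-74\right) = 11663 - 11100 = 563$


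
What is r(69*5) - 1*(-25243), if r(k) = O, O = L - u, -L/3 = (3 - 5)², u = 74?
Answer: 25157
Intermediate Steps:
L = -12 (L = -3*(3 - 5)² = -3*(-2)² = -3*4 = -12)
O = -86 (O = -12 - 1*74 = -12 - 74 = -86)
r(k) = -86
r(69*5) - 1*(-25243) = -86 - 1*(-25243) = -86 + 25243 = 25157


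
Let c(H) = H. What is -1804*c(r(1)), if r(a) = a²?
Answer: -1804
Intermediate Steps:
-1804*c(r(1)) = -1804*1² = -1804*1 = -1804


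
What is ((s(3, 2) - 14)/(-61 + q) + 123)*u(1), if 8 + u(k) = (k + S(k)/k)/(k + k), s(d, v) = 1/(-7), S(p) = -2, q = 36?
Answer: -183804/175 ≈ -1050.3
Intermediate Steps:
s(d, v) = -1/7
u(k) = -8 + (k - 2/k)/(2*k) (u(k) = -8 + (k - 2/k)/(k + k) = -8 + (k - 2/k)/((2*k)) = -8 + (k - 2/k)*(1/(2*k)) = -8 + (k - 2/k)/(2*k))
((s(3, 2) - 14)/(-61 + q) + 123)*u(1) = ((-1/7 - 14)/(-61 + 36) + 123)*(-15/2 - 1/1**2) = (-99/7/(-25) + 123)*(-15/2 - 1*1) = (-99/7*(-1/25) + 123)*(-15/2 - 1) = (99/175 + 123)*(-17/2) = (21624/175)*(-17/2) = -183804/175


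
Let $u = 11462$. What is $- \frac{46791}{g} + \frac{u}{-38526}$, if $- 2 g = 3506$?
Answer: $\frac{891288590}{33768039} \approx 26.394$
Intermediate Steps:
$g = -1753$ ($g = \left(- \frac{1}{2}\right) 3506 = -1753$)
$- \frac{46791}{g} + \frac{u}{-38526} = - \frac{46791}{-1753} + \frac{11462}{-38526} = \left(-46791\right) \left(- \frac{1}{1753}\right) + 11462 \left(- \frac{1}{38526}\right) = \frac{46791}{1753} - \frac{5731}{19263} = \frac{891288590}{33768039}$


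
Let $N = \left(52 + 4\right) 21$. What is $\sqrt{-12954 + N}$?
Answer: $i \sqrt{11778} \approx 108.53 i$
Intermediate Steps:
$N = 1176$ ($N = 56 \cdot 21 = 1176$)
$\sqrt{-12954 + N} = \sqrt{-12954 + 1176} = \sqrt{-11778} = i \sqrt{11778}$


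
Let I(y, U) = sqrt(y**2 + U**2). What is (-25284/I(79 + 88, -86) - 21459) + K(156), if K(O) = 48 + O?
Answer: -21255 - 25284*sqrt(35285)/35285 ≈ -21390.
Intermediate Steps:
I(y, U) = sqrt(U**2 + y**2)
(-25284/I(79 + 88, -86) - 21459) + K(156) = (-25284/sqrt((-86)**2 + (79 + 88)**2) - 21459) + (48 + 156) = (-25284/sqrt(7396 + 167**2) - 21459) + 204 = (-25284/sqrt(7396 + 27889) - 21459) + 204 = (-25284*sqrt(35285)/35285 - 21459) + 204 = (-21459 - 25284*sqrt(35285)/35285) + 204 = -21255 - 25284*sqrt(35285)/35285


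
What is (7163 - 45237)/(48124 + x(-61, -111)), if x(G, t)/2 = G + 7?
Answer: -19037/24008 ≈ -0.79294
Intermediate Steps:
x(G, t) = 14 + 2*G (x(G, t) = 2*(G + 7) = 2*(7 + G) = 14 + 2*G)
(7163 - 45237)/(48124 + x(-61, -111)) = (7163 - 45237)/(48124 + (14 + 2*(-61))) = -38074/(48124 + (14 - 122)) = -38074/(48124 - 108) = -38074/48016 = -38074*1/48016 = -19037/24008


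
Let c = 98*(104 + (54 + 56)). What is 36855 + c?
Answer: 57827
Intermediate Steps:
c = 20972 (c = 98*(104 + 110) = 98*214 = 20972)
36855 + c = 36855 + 20972 = 57827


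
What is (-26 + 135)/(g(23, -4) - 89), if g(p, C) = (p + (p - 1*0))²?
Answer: 109/2027 ≈ 0.053774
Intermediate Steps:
g(p, C) = 4*p² (g(p, C) = (p + (p + 0))² = (p + p)² = (2*p)² = 4*p²)
(-26 + 135)/(g(23, -4) - 89) = (-26 + 135)/(4*23² - 89) = 109/(4*529 - 89) = 109/(2116 - 89) = 109/2027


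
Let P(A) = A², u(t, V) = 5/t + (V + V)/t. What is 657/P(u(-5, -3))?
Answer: 16425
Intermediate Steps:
u(t, V) = 5/t + 2*V/t (u(t, V) = 5/t + (2*V)/t = 5/t + 2*V/t)
657/P(u(-5, -3)) = 657/(((5 + 2*(-3))/(-5))²) = 657/((-(5 - 6)/5)²) = 657/((-⅕*(-1))²) = 657/((⅕)²) = 657/(1/25) = 657*25 = 16425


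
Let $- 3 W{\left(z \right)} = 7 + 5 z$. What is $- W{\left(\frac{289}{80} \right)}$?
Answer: $\frac{401}{48} \approx 8.3542$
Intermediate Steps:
$W{\left(z \right)} = - \frac{7}{3} - \frac{5 z}{3}$ ($W{\left(z \right)} = - \frac{7 + 5 z}{3} = - \frac{7}{3} - \frac{5 z}{3}$)
$- W{\left(\frac{289}{80} \right)} = - (- \frac{7}{3} - \frac{5 \cdot \frac{289}{80}}{3}) = - (- \frac{7}{3} - \frac{5 \cdot 289 \cdot \frac{1}{80}}{3}) = - (- \frac{7}{3} - \frac{289}{48}) = \left(-1\right) \left(- \frac{401}{48}\right) = \frac{401}{48}$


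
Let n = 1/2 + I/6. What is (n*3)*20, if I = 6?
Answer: 90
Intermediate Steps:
n = 3/2 (n = 1/2 + 6/6 = 1*(½) + 6*(⅙) = ½ + 1 = 3/2 ≈ 1.5000)
(n*3)*20 = ((3/2)*3)*20 = (9/2)*20 = 90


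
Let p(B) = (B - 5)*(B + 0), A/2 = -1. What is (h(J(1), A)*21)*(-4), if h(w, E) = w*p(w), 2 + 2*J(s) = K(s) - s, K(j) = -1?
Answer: 2352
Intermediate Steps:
A = -2 (A = 2*(-1) = -2)
J(s) = -3/2 - s/2 (J(s) = -1 + (-1 - s)/2 = -1 + (-1/2 - s/2) = -3/2 - s/2)
p(B) = B*(-5 + B) (p(B) = (-5 + B)*B = B*(-5 + B))
h(w, E) = w**2*(-5 + w) (h(w, E) = w*(w*(-5 + w)) = w**2*(-5 + w))
(h(J(1), A)*21)*(-4) = (((-3/2 - 1/2*1)**2*(-5 + (-3/2 - 1/2*1)))*21)*(-4) = (((-3/2 - 1/2)**2*(-5 + (-3/2 - 1/2)))*21)*(-4) = (((-2)**2*(-5 - 2))*21)*(-4) = ((4*(-7))*21)*(-4) = -28*21*(-4) = -588*(-4) = 2352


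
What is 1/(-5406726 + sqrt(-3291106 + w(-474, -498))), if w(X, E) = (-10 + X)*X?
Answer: -2703363/14616344550383 - I*sqrt(3061690)/29232689100766 ≈ -1.8495e-7 - 5.9857e-11*I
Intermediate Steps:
w(X, E) = X*(-10 + X)
1/(-5406726 + sqrt(-3291106 + w(-474, -498))) = 1/(-5406726 + sqrt(-3291106 - 474*(-10 - 474))) = 1/(-5406726 + sqrt(-3291106 - 474*(-484))) = 1/(-5406726 + sqrt(-3291106 + 229416)) = 1/(-5406726 + sqrt(-3061690)) = 1/(-5406726 + I*sqrt(3061690))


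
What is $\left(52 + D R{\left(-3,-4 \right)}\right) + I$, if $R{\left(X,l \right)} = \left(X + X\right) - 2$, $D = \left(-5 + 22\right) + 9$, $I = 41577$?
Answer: $41421$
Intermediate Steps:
$D = 26$ ($D = 17 + 9 = 26$)
$R{\left(X,l \right)} = -2 + 2 X$ ($R{\left(X,l \right)} = 2 X - 2 = -2 + 2 X$)
$\left(52 + D R{\left(-3,-4 \right)}\right) + I = \left(52 + 26 \left(-2 + 2 \left(-3\right)\right)\right) + 41577 = \left(52 + 26 \left(-2 - 6\right)\right) + 41577 = \left(52 + 26 \left(-8\right)\right) + 41577 = \left(52 - 208\right) + 41577 = -156 + 41577 = 41421$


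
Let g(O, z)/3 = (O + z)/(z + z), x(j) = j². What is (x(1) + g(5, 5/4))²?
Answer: 289/4 ≈ 72.250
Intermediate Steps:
g(O, z) = 3*(O + z)/(2*z) (g(O, z) = 3*((O + z)/(z + z)) = 3*((O + z)/((2*z))) = 3*((O + z)*(1/(2*z))) = 3*((O + z)/(2*z)) = 3*(O + z)/(2*z))
(x(1) + g(5, 5/4))² = (1² + 3*(5 + 5/4)/(2*((5/4))))² = (1 + 3*(5 + 5*(¼))/(2*((5*(¼)))))² = (1 + 3*(5 + 5/4)/(2*(5/4)))² = (1 + (3/2)*(⅘)*(25/4))² = (1 + 15/2)² = (17/2)² = 289/4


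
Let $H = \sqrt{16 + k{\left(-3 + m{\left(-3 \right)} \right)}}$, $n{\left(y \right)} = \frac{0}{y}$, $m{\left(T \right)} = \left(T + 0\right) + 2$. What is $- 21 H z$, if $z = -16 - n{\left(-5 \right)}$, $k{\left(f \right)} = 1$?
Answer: $336 \sqrt{17} \approx 1385.4$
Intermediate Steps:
$m{\left(T \right)} = 2 + T$ ($m{\left(T \right)} = T + 2 = 2 + T$)
$n{\left(y \right)} = 0$
$z = -16$ ($z = -16 - 0 = -16 + 0 = -16$)
$H = \sqrt{17}$ ($H = \sqrt{16 + 1} = \sqrt{17} \approx 4.1231$)
$- 21 H z = - 21 \sqrt{17} \left(-16\right) = 336 \sqrt{17}$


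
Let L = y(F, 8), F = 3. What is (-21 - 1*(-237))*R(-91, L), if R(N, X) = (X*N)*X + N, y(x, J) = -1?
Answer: -39312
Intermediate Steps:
L = -1
R(N, X) = N + N*X² (R(N, X) = (N*X)*X + N = N*X² + N = N + N*X²)
(-21 - 1*(-237))*R(-91, L) = (-21 - 1*(-237))*(-91*(1 + (-1)²)) = (-21 + 237)*(-91*(1 + 1)) = 216*(-91*2) = 216*(-182) = -39312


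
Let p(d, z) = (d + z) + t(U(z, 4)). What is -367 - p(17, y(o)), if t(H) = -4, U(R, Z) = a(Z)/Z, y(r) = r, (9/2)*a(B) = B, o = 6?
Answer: -386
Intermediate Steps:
a(B) = 2*B/9
U(R, Z) = 2/9 (U(R, Z) = (2*Z/9)/Z = 2/9)
p(d, z) = -4 + d + z (p(d, z) = (d + z) - 4 = -4 + d + z)
-367 - p(17, y(o)) = -367 - (-4 + 17 + 6) = -367 - 1*19 = -367 - 19 = -386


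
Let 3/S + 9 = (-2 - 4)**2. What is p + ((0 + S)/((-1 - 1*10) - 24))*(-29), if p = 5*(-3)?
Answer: -4696/315 ≈ -14.908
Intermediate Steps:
S = 1/9 (S = 3/(-9 + (-2 - 4)**2) = 3/(-9 + (-6)**2) = 3/(-9 + 36) = 3/27 = 3*(1/27) = 1/9 ≈ 0.11111)
p = -15
p + ((0 + S)/((-1 - 1*10) - 24))*(-29) = -15 + ((0 + 1/9)/((-1 - 1*10) - 24))*(-29) = -15 + (1/(9*((-1 - 10) - 24)))*(-29) = -15 + (1/(9*(-11 - 24)))*(-29) = -15 + ((1/9)/(-35))*(-29) = -15 + ((1/9)*(-1/35))*(-29) = -15 - 1/315*(-29) = -15 + 29/315 = -4696/315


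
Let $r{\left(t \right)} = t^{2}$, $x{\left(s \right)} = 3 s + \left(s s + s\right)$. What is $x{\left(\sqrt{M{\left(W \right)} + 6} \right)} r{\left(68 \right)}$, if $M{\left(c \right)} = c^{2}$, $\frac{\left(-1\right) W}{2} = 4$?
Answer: $323680 + 18496 \sqrt{70} \approx 4.7843 \cdot 10^{5}$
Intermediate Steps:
$W = -8$ ($W = \left(-2\right) 4 = -8$)
$x{\left(s \right)} = s^{2} + 4 s$ ($x{\left(s \right)} = 3 s + \left(s^{2} + s\right) = 3 s + \left(s + s^{2}\right) = s^{2} + 4 s$)
$x{\left(\sqrt{M{\left(W \right)} + 6} \right)} r{\left(68 \right)} = \sqrt{\left(-8\right)^{2} + 6} \left(4 + \sqrt{\left(-8\right)^{2} + 6}\right) 68^{2} = \sqrt{64 + 6} \left(4 + \sqrt{64 + 6}\right) 4624 = \sqrt{70} \left(4 + \sqrt{70}\right) 4624 = 4624 \sqrt{70} \left(4 + \sqrt{70}\right)$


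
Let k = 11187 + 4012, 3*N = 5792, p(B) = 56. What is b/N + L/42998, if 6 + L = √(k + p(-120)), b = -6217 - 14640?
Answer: -1345231305/124522208 + 3*√1695/42998 ≈ -10.800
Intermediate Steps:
N = 5792/3 (N = (⅓)*5792 = 5792/3 ≈ 1930.7)
b = -20857
k = 15199
L = -6 + 3*√1695 (L = -6 + √(15199 + 56) = -6 + √15255 = -6 + 3*√1695 ≈ 117.51)
b/N + L/42998 = -20857/5792/3 + (-6 + 3*√1695)/42998 = -20857*3/5792 + (-6 + 3*√1695)*(1/42998) = -62571/5792 + (-3/21499 + 3*√1695/42998) = -1345231305/124522208 + 3*√1695/42998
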